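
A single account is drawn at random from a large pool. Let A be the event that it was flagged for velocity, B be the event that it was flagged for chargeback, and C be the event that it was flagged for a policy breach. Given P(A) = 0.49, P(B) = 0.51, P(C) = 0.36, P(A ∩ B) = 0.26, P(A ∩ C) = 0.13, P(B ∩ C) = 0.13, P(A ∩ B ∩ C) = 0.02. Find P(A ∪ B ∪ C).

By inclusion-exclusion,
P(A ∪ B ∪ C) = 0.49 + 0.51 + 0.36 − 0.26 − 0.13 − 0.13 + 0.02 = 0.86

0.86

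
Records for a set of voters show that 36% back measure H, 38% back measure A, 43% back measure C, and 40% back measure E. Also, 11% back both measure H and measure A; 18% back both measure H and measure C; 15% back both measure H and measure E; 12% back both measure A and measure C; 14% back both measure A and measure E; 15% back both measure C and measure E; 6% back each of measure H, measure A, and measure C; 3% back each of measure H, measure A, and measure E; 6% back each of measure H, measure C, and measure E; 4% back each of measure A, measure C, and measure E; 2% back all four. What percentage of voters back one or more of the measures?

89%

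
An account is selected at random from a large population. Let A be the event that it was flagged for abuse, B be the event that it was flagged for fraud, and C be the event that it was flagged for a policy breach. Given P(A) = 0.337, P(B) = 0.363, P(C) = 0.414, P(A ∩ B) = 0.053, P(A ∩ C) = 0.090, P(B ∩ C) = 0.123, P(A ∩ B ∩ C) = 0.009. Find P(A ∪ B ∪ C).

By inclusion-exclusion,
P(A ∪ B ∪ C) = 0.337 + 0.363 + 0.414 − 0.053 − 0.090 − 0.123 + 0.009 = 0.857

0.857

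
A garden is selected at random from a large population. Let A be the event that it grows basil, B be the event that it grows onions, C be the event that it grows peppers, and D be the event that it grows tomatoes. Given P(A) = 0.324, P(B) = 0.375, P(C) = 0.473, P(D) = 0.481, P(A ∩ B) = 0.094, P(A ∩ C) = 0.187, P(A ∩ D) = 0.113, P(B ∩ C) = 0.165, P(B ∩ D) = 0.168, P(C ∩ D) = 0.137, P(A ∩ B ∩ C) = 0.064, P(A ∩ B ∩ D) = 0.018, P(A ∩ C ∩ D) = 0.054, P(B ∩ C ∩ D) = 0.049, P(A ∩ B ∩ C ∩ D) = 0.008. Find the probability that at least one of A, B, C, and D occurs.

0.966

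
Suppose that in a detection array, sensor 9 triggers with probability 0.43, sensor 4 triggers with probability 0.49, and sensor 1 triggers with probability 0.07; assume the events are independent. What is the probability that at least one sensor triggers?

0.729649

P(none) = (1 − 0.43) × (1 − 0.49) × (1 − 0.07) = 0.57 × 0.51 × 0.93 = 0.270351
P(at least one) = 1 − 0.270351 = 0.729649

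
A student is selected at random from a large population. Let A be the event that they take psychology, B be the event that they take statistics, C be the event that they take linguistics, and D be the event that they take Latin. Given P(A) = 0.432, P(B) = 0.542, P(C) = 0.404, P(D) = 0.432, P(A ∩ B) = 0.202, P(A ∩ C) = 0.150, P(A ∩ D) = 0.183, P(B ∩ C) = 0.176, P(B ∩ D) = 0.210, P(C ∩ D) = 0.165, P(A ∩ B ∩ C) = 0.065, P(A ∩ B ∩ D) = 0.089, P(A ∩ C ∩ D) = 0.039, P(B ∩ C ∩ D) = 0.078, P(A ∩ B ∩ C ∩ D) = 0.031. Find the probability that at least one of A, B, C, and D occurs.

0.964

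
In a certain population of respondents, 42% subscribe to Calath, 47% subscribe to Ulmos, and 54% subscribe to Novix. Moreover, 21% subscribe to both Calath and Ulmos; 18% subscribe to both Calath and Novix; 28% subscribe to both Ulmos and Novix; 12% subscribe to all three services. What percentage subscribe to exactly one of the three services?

P(exactly one) = 42 + 47 + 54 − 2·21 − 2·18 − 2·28 + 3·12 = 45%

45%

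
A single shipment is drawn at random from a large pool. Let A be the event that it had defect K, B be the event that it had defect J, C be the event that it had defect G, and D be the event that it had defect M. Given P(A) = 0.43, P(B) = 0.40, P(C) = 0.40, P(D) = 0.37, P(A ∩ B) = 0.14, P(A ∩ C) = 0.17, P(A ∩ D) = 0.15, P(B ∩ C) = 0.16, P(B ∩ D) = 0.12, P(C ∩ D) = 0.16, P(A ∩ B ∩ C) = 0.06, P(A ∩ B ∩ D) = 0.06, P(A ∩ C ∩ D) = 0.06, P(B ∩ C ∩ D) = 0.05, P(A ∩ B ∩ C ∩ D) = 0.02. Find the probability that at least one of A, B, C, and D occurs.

0.91

Apply inclusion-exclusion:
P(A ∪ B ∪ C ∪ D) = 0.43 + 0.40 + 0.40 + 0.37 − 0.14 − 0.17 − 0.15 − 0.16 − 0.12 − 0.16 + 0.06 + 0.06 + 0.06 + 0.05 − 0.02 = 0.91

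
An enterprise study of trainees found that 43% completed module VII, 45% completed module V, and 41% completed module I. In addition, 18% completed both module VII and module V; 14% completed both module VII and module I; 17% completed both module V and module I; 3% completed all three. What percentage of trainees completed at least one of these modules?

83%

P(union) = 43 + 45 + 41 − 18 − 14 − 17 + 3 = 83%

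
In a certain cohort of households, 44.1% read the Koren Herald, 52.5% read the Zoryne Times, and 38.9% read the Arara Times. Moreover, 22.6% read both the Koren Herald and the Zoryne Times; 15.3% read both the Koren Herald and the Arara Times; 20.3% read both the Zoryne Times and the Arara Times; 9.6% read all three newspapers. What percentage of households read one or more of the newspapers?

P(≥1) = 44.1 + 52.5 + 38.9 − 22.6 − 15.3 − 20.3 + 9.6 = 86.9%

86.9%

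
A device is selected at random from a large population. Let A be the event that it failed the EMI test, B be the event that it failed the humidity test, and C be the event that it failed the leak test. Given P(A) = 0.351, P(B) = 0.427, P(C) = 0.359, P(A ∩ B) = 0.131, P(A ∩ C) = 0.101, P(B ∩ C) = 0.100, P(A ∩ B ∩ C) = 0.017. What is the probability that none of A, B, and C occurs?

Using inclusion–exclusion:
P(A ∪ B ∪ C) = 0.351 + 0.427 + 0.359 − 0.131 − 0.101 − 0.100 + 0.017 = 0.822
P(none) = 1 − 0.822 = 0.178

0.178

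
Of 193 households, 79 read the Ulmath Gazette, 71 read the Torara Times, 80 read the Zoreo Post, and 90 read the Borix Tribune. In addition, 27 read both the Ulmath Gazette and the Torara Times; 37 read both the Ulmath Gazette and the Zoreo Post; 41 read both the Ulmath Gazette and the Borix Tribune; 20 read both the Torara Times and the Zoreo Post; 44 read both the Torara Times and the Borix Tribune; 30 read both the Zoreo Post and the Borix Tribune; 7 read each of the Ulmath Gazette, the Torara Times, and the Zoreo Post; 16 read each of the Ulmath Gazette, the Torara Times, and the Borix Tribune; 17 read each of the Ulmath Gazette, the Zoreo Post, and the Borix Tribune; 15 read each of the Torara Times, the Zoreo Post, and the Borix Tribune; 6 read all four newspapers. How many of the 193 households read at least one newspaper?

N(≥1) = 79 + 71 + 80 + 90 − 27 − 37 − 41 − 20 − 44 − 30 + 7 + 16 + 17 + 15 − 6 = 170

170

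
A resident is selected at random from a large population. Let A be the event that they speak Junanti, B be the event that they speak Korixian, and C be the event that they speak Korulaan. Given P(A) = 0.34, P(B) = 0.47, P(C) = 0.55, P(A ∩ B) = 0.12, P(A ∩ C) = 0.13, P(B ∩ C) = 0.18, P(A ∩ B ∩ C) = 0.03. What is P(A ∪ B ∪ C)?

0.96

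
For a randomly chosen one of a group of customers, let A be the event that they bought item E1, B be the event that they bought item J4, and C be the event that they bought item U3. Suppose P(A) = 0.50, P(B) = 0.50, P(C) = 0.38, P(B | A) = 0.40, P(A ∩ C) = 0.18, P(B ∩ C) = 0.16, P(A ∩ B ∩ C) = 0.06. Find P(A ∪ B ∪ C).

0.90

P(A ∩ B) = P(A)·P(B|A) = 0.50 × 0.40 = 0.20
P(A ∪ B ∪ C) = 0.50 + 0.50 + 0.38 − 0.20 − 0.18 − 0.16 + 0.06 = 0.90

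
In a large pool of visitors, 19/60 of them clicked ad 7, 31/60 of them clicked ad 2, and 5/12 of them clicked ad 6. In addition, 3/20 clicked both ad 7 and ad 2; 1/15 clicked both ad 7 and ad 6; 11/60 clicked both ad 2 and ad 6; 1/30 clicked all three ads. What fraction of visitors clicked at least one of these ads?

P(≥1) = 19/60 + 31/60 + 5/12 − 3/20 − 1/15 − 11/60 + 1/30 = 53/60

53/60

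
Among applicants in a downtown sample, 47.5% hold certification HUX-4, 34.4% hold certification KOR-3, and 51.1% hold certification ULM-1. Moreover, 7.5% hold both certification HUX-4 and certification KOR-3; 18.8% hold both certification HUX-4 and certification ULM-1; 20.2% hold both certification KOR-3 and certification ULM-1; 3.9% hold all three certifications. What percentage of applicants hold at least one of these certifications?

P(at least one) = 47.5 + 34.4 + 51.1 − 7.5 − 18.8 − 20.2 + 3.9 = 90.4%

90.4%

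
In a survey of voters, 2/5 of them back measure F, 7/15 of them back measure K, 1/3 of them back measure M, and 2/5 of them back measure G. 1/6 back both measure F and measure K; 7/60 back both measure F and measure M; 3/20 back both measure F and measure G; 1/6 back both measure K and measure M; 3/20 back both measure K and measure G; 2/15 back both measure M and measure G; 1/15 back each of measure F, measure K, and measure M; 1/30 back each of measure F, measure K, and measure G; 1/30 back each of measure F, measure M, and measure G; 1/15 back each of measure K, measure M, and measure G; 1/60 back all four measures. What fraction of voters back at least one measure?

9/10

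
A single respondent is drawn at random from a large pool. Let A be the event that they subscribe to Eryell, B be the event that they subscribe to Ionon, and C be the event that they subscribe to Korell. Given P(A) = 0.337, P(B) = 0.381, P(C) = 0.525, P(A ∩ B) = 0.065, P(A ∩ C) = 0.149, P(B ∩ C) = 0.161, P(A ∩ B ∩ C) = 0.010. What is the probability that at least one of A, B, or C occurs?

0.878

Using inclusion–exclusion:
P(A ∪ B ∪ C) = 0.337 + 0.381 + 0.525 − 0.065 − 0.149 − 0.161 + 0.010 = 0.878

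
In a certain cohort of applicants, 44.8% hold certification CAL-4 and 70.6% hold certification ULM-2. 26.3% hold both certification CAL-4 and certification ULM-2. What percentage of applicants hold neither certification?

10.9%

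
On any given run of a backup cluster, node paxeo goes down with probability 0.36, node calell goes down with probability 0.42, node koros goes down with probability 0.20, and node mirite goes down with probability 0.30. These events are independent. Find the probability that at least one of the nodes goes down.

Independence gives P(none) = ∏(1 − pᵢ).
P(none) = (1 − 0.36) × (1 − 0.42) × (1 − 0.20) × (1 − 0.30) = 0.64 × 0.58 × 0.80 × 0.70 = 0.207872
P(at least one) = 1 − 0.207872 = 0.792128

0.792128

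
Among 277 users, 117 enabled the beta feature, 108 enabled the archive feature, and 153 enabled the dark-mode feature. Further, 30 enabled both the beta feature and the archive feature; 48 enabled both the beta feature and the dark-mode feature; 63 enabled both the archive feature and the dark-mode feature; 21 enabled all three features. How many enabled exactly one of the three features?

By inclusion–exclusion (exactly-one form):
|exactly one| = 117 + 108 + 153 − 2·30 − 2·48 − 2·63 + 3·21 = 159

159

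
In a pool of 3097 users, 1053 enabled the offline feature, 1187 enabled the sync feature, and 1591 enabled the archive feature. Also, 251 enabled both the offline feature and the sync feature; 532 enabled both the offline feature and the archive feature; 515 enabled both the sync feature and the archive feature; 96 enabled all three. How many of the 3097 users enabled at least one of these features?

|at least one| = 1053 + 1187 + 1591 − 251 − 532 − 515 + 96 = 2629

2629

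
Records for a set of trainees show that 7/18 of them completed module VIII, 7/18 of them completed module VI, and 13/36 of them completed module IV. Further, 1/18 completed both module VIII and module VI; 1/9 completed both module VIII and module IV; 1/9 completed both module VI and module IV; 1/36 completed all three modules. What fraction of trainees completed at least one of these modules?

8/9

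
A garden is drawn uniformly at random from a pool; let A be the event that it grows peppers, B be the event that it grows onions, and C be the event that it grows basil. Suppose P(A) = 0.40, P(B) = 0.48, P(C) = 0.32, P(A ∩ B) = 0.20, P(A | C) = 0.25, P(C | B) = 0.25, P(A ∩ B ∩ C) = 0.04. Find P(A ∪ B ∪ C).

P(A ∩ C) = P(C)·P(A|C) = 0.32 × 0.25 = 0.08
P(B ∩ C) = P(B)·P(C|B) = 0.48 × 0.25 = 0.12
P(A ∪ B ∪ C) = 0.40 + 0.48 + 0.32 − 0.20 − 0.08 − 0.12 + 0.04 = 0.84

0.84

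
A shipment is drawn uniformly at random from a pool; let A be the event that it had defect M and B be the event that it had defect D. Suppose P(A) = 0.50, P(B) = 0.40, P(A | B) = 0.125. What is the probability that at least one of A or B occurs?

0.85

P(A ∩ B) = P(B)·P(A|B) = 0.40 × 0.125 = 0.05
Using inclusion–exclusion:
P(A ∪ B) = 0.50 + 0.40 − 0.05 = 0.85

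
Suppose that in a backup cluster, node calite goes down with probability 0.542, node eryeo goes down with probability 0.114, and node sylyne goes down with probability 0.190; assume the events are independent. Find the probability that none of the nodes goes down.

0.32868828

Since the events are independent, P(none) is the product of the individual non-occurrence probabilities.
P(none) = (1 − 0.542) × (1 − 0.114) × (1 − 0.190) = 0.458 × 0.886 × 0.810 = 0.32868828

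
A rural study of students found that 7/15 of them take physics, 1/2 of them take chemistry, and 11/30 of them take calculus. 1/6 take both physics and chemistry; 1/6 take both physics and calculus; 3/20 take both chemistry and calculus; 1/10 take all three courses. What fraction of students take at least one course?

19/20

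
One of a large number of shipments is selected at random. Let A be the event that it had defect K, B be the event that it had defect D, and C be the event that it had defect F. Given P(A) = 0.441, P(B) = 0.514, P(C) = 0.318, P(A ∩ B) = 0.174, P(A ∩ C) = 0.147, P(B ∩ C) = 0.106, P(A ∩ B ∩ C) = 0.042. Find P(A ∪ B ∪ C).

0.888

P(A ∪ B ∪ C) = 0.441 + 0.514 + 0.318 − 0.174 − 0.147 − 0.106 + 0.042 = 0.888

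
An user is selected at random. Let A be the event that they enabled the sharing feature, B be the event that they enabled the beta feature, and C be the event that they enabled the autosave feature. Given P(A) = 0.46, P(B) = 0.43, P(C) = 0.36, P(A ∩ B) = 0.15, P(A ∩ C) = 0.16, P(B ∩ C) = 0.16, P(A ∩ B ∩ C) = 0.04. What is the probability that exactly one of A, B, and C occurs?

0.43

By inclusion–exclusion (exactly-one form):
P(exactly one) = 0.46 + 0.43 + 0.36 − 2·0.15 − 2·0.16 − 2·0.16 + 3·0.04 = 0.43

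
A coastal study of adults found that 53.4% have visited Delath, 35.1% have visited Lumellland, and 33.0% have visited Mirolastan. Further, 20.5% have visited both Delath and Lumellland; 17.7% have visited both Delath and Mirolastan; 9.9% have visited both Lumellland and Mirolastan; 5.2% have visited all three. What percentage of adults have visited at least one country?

78.6%

Inclusion–exclusion gives
P(at least one) = 53.4 + 35.1 + 33.0 − 20.5 − 17.7 − 9.9 + 5.2 = 78.6%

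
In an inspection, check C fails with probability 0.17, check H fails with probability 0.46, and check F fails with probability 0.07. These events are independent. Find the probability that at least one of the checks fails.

P(none) = (1 − 0.17) × (1 − 0.46) × (1 − 0.07) = 0.83 × 0.54 × 0.93 = 0.416826
P(at least one) = 1 − 0.416826 = 0.583174

0.583174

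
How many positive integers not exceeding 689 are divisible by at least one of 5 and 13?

180

By inclusion-exclusion,
137 + 53 − 10 = 180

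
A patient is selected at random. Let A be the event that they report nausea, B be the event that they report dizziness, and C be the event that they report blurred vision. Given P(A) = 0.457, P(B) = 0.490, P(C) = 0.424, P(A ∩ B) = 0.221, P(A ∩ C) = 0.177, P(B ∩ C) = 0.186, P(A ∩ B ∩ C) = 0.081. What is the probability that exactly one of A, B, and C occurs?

P(exactly one) = 0.457 + 0.490 + 0.424 − 2·0.221 − 2·0.177 − 2·0.186 + 3·0.081 = 0.446

0.446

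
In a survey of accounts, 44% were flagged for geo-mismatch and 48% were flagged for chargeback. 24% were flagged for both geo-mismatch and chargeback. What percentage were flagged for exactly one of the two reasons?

44%

Using the inclusion–exclusion count for exactly one event:
P(exactly one) = 44 + 48 − 2·24 = 44%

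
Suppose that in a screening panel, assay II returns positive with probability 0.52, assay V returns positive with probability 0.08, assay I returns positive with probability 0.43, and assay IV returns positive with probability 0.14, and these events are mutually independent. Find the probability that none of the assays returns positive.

0.21647232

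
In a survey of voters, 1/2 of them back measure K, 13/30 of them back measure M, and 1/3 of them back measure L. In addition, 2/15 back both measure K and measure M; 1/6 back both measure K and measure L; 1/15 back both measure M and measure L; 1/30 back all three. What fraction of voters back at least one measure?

P(union) = 1/2 + 13/30 + 1/3 − 2/15 − 1/6 − 1/15 + 1/30 = 14/15

14/15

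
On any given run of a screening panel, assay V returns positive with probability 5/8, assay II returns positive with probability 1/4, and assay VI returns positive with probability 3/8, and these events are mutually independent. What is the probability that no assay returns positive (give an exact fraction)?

45/256

P(none) = (1 − 5/8) × (1 − 1/4) × (1 − 3/8) = 3/8 × 3/4 × 5/8 = 45/256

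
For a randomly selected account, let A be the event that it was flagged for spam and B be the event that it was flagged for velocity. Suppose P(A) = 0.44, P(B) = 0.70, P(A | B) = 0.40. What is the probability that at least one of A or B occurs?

0.86

P(A ∩ B) = P(B)·P(A|B) = 0.70 × 0.40 = 0.28
Inclusion–exclusion gives
P(A ∪ B) = 0.44 + 0.70 − 0.28 = 0.86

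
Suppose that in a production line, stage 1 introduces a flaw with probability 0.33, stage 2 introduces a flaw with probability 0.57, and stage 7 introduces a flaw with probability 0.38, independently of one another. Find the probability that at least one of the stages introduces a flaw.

0.821378

P(none) = (1 − 0.33) × (1 − 0.57) × (1 − 0.38) = 0.67 × 0.43 × 0.62 = 0.178622
P(at least one) = 1 − 0.178622 = 0.821378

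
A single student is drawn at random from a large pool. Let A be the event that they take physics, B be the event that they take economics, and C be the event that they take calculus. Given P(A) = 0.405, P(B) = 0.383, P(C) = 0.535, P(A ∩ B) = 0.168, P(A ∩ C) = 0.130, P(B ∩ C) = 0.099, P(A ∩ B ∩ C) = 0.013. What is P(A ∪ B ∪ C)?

Using inclusion–exclusion:
P(A ∪ B ∪ C) = 0.405 + 0.383 + 0.535 − 0.168 − 0.130 − 0.099 + 0.013 = 0.939

0.939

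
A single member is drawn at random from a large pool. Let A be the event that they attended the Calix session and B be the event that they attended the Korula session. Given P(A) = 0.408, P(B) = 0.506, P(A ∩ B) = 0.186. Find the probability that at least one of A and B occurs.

0.728

P(A ∪ B) = 0.408 + 0.506 − 0.186 = 0.728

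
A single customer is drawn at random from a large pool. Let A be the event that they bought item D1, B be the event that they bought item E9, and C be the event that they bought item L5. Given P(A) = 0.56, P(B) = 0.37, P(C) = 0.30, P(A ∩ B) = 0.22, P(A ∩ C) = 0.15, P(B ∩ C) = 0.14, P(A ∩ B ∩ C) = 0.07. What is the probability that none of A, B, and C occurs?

0.21

Using inclusion–exclusion:
P(A ∪ B ∪ C) = 0.56 + 0.37 + 0.30 − 0.22 − 0.15 − 0.14 + 0.07 = 0.79
P(none) = 1 − 0.79 = 0.21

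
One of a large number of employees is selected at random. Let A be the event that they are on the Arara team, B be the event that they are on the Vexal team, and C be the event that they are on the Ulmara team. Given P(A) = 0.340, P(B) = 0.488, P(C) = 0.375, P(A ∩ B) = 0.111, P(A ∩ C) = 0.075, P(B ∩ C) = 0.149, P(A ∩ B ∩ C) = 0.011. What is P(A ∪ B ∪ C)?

0.879

P(A ∪ B ∪ C) = 0.340 + 0.488 + 0.375 − 0.111 − 0.075 − 0.149 + 0.011 = 0.879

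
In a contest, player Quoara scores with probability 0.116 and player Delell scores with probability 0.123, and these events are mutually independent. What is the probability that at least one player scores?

P(none) = (1 − 0.116) × (1 − 0.123) = 0.884 × 0.877 = 0.775268
P(at least one) = 1 − 0.775268 = 0.224732

0.224732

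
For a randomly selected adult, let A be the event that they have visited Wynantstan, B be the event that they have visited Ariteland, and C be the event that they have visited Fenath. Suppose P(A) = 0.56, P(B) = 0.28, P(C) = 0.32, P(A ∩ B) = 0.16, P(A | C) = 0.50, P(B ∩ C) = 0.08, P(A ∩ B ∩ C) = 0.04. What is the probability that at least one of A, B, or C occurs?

0.80

P(A ∩ C) = P(C)·P(A|C) = 0.32 × 0.50 = 0.16
Inclusion–exclusion gives
P(A ∪ B ∪ C) = 0.56 + 0.28 + 0.32 − 0.16 − 0.16 − 0.08 + 0.04 = 0.80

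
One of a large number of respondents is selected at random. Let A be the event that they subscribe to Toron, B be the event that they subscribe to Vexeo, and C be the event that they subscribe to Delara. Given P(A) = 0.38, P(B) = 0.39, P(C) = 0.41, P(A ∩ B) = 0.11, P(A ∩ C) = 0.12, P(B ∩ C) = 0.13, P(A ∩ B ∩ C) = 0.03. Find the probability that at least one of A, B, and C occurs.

Inclusion–exclusion gives
P(A ∪ B ∪ C) = 0.38 + 0.39 + 0.41 − 0.11 − 0.12 − 0.13 + 0.03 = 0.85

0.85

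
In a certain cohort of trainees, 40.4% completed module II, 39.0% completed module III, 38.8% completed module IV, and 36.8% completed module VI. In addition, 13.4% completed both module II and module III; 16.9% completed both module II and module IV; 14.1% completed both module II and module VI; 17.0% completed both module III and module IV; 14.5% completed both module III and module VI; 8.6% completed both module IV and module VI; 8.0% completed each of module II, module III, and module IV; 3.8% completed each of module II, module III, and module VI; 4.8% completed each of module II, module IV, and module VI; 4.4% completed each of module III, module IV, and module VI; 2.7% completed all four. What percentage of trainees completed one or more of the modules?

88.8%

P(union) = 40.4 + 39.0 + 38.8 + 36.8 − 13.4 − 16.9 − 14.1 − 17.0 − 14.5 − 8.6 + 8.0 + 3.8 + 4.8 + 4.4 − 2.7 = 88.8%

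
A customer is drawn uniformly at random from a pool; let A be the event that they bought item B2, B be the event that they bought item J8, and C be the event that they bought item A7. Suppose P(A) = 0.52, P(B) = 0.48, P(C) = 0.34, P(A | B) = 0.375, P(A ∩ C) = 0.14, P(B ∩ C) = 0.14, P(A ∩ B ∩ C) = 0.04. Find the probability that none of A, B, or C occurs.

0.08

P(A ∩ B) = P(B)·P(A|B) = 0.48 × 0.375 = 0.18
P(A ∪ B ∪ C) = 0.52 + 0.48 + 0.34 − 0.18 − 0.14 − 0.14 + 0.04 = 0.92
P(none) = 1 − 0.92 = 0.08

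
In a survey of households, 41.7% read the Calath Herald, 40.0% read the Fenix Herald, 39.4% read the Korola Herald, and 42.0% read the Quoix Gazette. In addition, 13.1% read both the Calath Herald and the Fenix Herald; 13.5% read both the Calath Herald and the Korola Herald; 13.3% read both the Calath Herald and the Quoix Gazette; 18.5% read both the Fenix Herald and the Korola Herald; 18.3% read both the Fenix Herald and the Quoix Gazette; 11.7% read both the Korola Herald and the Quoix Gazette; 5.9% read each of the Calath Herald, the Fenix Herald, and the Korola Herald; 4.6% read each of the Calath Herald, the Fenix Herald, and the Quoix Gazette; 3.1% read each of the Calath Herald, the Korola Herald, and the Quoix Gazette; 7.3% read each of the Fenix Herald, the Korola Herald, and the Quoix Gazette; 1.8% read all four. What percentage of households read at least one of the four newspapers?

93.8%

P(at least one) = 41.7 + 40.0 + 39.4 + 42.0 − 13.1 − 13.5 − 13.3 − 18.5 − 18.3 − 11.7 + 5.9 + 4.6 + 3.1 + 7.3 − 1.8 = 93.8%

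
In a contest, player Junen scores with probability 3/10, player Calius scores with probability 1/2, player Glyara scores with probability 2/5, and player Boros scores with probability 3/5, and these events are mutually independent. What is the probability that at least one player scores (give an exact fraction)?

P(none) = (1 − 3/10) × (1 − 1/2) × (1 − 2/5) × (1 − 3/5) = 7/10 × 1/2 × 3/5 × 2/5 = 21/250
P(at least one) = 1 − 21/250 = 229/250

229/250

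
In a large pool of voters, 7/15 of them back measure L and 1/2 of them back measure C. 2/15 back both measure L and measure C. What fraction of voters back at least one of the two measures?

P(≥1) = 7/15 + 1/2 − 2/15 = 5/6

5/6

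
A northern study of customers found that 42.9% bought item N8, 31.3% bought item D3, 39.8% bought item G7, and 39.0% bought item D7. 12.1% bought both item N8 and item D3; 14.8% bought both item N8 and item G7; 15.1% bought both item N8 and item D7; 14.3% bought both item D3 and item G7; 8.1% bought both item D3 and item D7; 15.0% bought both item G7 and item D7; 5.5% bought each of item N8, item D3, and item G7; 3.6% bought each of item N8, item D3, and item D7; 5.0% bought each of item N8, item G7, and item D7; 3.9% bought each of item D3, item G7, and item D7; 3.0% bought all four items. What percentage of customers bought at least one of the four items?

88.6%

By inclusion-exclusion,
P(at least one) = 42.9 + 31.3 + 39.8 + 39.0 − 12.1 − 14.8 − 15.1 − 14.3 − 8.1 − 15.0 + 5.5 + 3.6 + 5.0 + 3.9 − 3.0 = 88.6%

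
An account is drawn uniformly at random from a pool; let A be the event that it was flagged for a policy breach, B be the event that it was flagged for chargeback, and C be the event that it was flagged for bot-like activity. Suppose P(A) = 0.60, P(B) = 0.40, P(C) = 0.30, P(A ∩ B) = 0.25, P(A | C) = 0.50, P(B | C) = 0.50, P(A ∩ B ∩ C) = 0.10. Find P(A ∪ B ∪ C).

P(A ∩ C) = P(C)·P(A|C) = 0.30 × 0.50 = 0.15
P(B ∩ C) = P(C)·P(B|C) = 0.30 × 0.50 = 0.15
By inclusion–exclusion:
P(A ∪ B ∪ C) = 0.60 + 0.40 + 0.30 − 0.25 − 0.15 − 0.15 + 0.10 = 0.85

0.85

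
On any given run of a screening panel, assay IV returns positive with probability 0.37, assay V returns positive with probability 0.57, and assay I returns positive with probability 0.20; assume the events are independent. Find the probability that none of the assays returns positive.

0.21672

P(none) = (1 − 0.37) × (1 − 0.57) × (1 − 0.20) = 0.63 × 0.43 × 0.80 = 0.21672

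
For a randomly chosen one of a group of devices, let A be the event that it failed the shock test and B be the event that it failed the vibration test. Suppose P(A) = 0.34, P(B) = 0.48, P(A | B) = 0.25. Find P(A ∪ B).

0.70

P(A ∩ B) = P(B)·P(A|B) = 0.48 × 0.25 = 0.12
By inclusion–exclusion:
P(A ∪ B) = 0.34 + 0.48 − 0.12 = 0.70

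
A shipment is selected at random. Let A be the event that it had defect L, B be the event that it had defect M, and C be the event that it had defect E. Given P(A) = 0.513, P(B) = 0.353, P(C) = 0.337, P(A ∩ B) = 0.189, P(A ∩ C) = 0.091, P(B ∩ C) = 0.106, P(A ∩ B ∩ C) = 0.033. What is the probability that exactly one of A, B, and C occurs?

0.530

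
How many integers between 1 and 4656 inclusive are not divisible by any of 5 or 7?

3193

By inclusion-exclusion,
⌊4656/5⌋ + ⌊4656/7⌋ − ⌊4656/35⌋ = 931 + 665 − 133 = 1463
4656 − 1463 = 3193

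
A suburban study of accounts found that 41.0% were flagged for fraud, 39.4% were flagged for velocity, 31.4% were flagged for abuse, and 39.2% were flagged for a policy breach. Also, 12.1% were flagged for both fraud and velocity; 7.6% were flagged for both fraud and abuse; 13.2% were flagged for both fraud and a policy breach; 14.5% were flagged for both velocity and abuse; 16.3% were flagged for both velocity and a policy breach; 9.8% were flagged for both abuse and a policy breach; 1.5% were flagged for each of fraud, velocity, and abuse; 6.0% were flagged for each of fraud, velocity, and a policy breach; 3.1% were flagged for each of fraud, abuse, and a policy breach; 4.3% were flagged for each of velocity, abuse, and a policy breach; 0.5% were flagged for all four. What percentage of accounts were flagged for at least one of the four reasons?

91.9%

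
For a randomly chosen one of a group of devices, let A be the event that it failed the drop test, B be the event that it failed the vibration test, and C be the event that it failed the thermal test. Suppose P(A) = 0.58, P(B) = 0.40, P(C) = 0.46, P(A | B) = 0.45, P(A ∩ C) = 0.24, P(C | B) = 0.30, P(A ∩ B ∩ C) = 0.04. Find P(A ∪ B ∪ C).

P(A ∩ B) = P(B)·P(A|B) = 0.40 × 0.45 = 0.18
P(B ∩ C) = P(B)·P(C|B) = 0.40 × 0.30 = 0.12
Using inclusion–exclusion:
P(A ∪ B ∪ C) = 0.58 + 0.40 + 0.46 − 0.18 − 0.24 − 0.12 + 0.04 = 0.94

0.94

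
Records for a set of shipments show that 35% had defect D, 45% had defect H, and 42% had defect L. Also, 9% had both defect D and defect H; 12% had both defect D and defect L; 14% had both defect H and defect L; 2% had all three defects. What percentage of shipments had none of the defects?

Using inclusion–exclusion:
P(at least one) = 35 + 45 + 42 − 9 − 12 − 14 + 2 = 89%
P(none) = 100% − 89% = 11%

11%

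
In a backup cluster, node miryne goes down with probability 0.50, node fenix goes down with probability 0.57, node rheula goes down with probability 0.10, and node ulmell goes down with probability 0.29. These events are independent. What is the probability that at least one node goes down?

P(none) = (1 − 0.50) × (1 − 0.57) × (1 − 0.10) × (1 − 0.29) = 0.50 × 0.43 × 0.90 × 0.71 = 0.137385
P(at least one) = 1 − 0.137385 = 0.862615

0.862615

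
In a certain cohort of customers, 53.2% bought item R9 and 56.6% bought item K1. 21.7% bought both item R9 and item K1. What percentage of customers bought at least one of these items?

88.1%

Using inclusion–exclusion:
P(at least one) = 53.2 + 56.6 − 21.7 = 88.1%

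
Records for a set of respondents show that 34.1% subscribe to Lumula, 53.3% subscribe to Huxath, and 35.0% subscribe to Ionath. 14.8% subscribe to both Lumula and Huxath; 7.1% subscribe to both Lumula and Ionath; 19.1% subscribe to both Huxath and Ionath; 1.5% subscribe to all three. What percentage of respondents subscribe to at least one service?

82.9%

Inclusion–exclusion gives
P(at least one) = 34.1 + 53.3 + 35.0 − 14.8 − 7.1 − 19.1 + 1.5 = 82.9%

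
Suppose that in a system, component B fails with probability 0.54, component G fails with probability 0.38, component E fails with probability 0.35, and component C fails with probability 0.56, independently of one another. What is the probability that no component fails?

P(none) = (1 − 0.54) × (1 − 0.38) × (1 − 0.35) × (1 − 0.56) = 0.46 × 0.62 × 0.65 × 0.44 = 0.0815672

0.0815672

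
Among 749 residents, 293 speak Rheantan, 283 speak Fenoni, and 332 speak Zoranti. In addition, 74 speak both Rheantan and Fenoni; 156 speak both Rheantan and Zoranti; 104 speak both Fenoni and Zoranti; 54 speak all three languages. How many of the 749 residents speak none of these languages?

121

By inclusion–exclusion:
N(≥1) = 293 + 283 + 332 − 74 − 156 − 104 + 54 = 628
None: 749 − 628 = 121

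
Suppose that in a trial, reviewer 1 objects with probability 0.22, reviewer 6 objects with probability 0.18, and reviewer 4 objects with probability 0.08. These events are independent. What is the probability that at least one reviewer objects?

0.411568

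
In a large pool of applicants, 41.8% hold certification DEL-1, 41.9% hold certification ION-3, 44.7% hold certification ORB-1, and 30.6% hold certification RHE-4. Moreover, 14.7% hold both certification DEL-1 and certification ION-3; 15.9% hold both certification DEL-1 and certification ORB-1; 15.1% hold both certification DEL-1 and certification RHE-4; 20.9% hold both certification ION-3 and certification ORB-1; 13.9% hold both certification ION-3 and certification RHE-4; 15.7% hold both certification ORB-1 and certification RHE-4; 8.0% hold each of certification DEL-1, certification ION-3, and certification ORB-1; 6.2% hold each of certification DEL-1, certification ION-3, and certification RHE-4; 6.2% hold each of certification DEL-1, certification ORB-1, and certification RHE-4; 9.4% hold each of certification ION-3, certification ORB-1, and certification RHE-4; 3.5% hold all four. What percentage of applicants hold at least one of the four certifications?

By inclusion–exclusion:
P(≥1) = 41.8 + 41.9 + 44.7 + 30.6 − 14.7 − 15.9 − 15.1 − 20.9 − 13.9 − 15.7 + 8.0 + 6.2 + 6.2 + 9.4 − 3.5 = 89.1%

89.1%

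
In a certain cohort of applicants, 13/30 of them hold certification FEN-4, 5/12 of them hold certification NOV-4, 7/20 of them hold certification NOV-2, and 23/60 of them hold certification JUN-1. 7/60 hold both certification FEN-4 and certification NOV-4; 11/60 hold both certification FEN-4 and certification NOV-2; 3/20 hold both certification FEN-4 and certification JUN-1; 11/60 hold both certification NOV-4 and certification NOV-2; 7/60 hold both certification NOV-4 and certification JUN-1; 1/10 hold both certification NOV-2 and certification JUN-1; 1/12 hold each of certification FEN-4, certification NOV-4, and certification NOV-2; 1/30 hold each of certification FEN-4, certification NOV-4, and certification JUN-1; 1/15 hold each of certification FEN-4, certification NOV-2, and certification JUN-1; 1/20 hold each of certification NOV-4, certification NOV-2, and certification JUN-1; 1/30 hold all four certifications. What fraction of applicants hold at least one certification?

14/15

By inclusion-exclusion,
P(at least one) = 13/30 + 5/12 + 7/20 + 23/60 − 7/60 − 11/60 − 3/20 − 11/60 − 7/60 − 1/10 + 1/12 + 1/30 + 1/15 + 1/20 − 1/30 = 14/15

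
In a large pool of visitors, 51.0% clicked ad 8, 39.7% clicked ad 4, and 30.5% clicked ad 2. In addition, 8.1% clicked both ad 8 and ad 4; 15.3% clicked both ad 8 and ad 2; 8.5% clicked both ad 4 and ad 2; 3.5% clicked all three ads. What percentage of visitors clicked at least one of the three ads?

Apply inclusion-exclusion:
P(≥1) = 51.0 + 39.7 + 30.5 − 8.1 − 15.3 − 8.5 + 3.5 = 92.8%

92.8%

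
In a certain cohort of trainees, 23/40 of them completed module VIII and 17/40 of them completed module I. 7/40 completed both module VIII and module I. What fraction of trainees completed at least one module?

33/40

P(≥1) = 23/40 + 17/40 − 7/40 = 33/40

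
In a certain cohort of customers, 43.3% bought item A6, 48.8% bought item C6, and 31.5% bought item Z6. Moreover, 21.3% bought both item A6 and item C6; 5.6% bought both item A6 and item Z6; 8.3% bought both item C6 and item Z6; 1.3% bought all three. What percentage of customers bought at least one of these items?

By inclusion-exclusion,
P(at least one) = 43.3 + 48.8 + 31.5 − 21.3 − 5.6 − 8.3 + 1.3 = 89.7%

89.7%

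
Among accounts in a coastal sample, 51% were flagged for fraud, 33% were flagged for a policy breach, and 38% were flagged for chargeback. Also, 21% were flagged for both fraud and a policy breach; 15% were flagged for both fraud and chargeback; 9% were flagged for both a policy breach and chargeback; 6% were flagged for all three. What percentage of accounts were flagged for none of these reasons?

Inclusion–exclusion gives
P(at least one) = 51 + 33 + 38 − 21 − 15 − 9 + 6 = 83%
P(none) = 100% − 83% = 17%

17%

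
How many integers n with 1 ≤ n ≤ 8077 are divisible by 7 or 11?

⌊8077/7⌋ + ⌊8077/11⌋ − ⌊8077/77⌋ = 1153 + 734 − 104 = 1783

1783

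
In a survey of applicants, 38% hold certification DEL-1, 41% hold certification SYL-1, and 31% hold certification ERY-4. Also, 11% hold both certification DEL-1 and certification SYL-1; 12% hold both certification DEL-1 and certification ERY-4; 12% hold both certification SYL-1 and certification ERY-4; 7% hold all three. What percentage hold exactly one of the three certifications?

P(exactly one) = 38 + 41 + 31 − 2·11 − 2·12 − 2·12 + 3·7 = 61%

61%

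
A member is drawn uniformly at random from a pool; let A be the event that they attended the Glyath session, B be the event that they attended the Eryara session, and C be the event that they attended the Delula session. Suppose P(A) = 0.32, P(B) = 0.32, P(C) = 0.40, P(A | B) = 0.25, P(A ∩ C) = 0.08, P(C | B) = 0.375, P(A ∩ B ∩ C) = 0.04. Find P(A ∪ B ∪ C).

P(A ∩ B) = P(B)·P(A|B) = 0.32 × 0.25 = 0.08
P(B ∩ C) = P(B)·P(C|B) = 0.32 × 0.375 = 0.12
Using inclusion–exclusion:
P(A ∪ B ∪ C) = 0.32 + 0.32 + 0.40 − 0.08 − 0.08 − 0.12 + 0.04 = 0.80

0.80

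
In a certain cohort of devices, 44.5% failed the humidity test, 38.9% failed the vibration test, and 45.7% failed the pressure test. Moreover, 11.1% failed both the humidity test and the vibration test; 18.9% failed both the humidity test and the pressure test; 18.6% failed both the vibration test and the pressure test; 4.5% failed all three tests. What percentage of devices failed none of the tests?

15.0%

Inclusion–exclusion gives
P(at least one) = 44.5 + 38.9 + 45.7 − 11.1 − 18.9 − 18.6 + 4.5 = 85.0%
P(none) = 100% − 85.0% = 15.0%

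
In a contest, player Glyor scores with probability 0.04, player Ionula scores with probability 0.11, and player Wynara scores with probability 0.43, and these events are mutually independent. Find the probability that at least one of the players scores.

P(none) = (1 − 0.04) × (1 − 0.11) × (1 − 0.43) = 0.96 × 0.89 × 0.57 = 0.487008
P(at least one) = 1 − 0.487008 = 0.512992

0.512992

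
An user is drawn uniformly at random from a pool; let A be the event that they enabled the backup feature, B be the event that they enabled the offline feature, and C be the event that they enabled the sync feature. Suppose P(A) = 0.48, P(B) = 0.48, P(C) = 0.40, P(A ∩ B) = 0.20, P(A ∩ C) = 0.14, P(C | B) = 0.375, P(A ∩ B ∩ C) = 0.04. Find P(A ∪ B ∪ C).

0.88

P(B ∩ C) = P(B)·P(C|B) = 0.48 × 0.375 = 0.18
By inclusion-exclusion,
P(A ∪ B ∪ C) = 0.48 + 0.48 + 0.40 − 0.20 − 0.14 − 0.18 + 0.04 = 0.88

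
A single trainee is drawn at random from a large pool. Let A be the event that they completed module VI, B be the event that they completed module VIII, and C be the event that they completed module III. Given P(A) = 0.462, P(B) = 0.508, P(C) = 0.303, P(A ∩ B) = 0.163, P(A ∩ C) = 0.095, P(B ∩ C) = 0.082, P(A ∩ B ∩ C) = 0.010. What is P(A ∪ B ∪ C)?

Using inclusion–exclusion:
P(A ∪ B ∪ C) = 0.462 + 0.508 + 0.303 − 0.163 − 0.095 − 0.082 + 0.010 = 0.943

0.943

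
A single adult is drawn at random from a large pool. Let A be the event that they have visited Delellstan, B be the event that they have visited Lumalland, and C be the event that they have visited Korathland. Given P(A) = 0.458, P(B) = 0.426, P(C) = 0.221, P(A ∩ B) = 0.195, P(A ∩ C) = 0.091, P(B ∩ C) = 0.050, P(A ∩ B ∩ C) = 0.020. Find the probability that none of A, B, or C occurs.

0.211

Apply inclusion-exclusion:
P(A ∪ B ∪ C) = 0.458 + 0.426 + 0.221 − 0.195 − 0.091 − 0.050 + 0.020 = 0.789
P(none) = 1 − 0.789 = 0.211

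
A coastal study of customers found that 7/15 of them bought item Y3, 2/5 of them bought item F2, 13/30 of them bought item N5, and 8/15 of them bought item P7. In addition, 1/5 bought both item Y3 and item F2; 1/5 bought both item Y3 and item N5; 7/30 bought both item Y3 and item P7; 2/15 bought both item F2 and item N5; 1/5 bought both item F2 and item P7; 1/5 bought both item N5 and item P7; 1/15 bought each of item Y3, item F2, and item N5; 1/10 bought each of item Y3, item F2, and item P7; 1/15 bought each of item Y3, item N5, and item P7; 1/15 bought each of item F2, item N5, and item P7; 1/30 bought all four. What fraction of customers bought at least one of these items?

Using inclusion–exclusion:
P(≥1) = 7/15 + 2/5 + 13/30 + 8/15 − 1/5 − 1/5 − 7/30 − 2/15 − 1/5 − 1/5 + 1/15 + 1/10 + 1/15 + 1/15 − 1/30 = 14/15

14/15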